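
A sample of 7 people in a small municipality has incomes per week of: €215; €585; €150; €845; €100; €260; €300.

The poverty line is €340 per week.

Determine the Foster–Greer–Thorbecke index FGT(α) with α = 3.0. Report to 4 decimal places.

0.0844

Below the line: €100, €150, €215, €260, €300 (q = 5 of N = 7).
Shortfall ratios: (340−100)/340 = 0.7059; (340−150)/340 = 0.5588; (340−215)/340 = 0.3676; (340−260)/340 = 0.2353; (340−300)/340 = 0.1176.
Raised to α = 3.0: 0.35172; 0.17451; 0.04969; 0.01303; 0.00163.
Sum = 0.590579; FGT(3.0) = 0.590579 / 7 = 0.0844.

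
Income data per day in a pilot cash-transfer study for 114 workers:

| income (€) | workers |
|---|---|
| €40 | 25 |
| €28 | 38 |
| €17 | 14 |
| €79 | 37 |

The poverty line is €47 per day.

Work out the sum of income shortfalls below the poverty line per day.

Poor units: 14×€17, 38×€28, 25×€40 (q = 77 of N = 114).
Individual gaps: 14×(47−17) = 420; 38×(47−28) = 722; 25×(47−40) = 175.
Aggregate gap = €1,317.

€1,317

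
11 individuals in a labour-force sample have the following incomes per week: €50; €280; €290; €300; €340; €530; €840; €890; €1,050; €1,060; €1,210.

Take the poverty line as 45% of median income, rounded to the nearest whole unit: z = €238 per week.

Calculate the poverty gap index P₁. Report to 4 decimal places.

Below z: €50 (q = 1 of N = 11).
Gap ratios (z−y)/z: (238−50)/238 = 0.7899.
Σ = 0.789916. Dividing by the full population N = 11 gives P₁ = 0.0718.

0.0718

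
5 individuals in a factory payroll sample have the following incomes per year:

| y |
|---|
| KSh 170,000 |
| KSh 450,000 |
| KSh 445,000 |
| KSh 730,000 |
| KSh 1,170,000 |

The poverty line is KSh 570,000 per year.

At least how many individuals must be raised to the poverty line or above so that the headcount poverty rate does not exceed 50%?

Currently q = 3 of N = 5 are below the line (H = 0.600).
A headcount ratio of at most 50% allows at most ⌊0.50 × 5⌋ = 2 poor individuals.
So at least 3 − 2 = 1 must be lifted.

1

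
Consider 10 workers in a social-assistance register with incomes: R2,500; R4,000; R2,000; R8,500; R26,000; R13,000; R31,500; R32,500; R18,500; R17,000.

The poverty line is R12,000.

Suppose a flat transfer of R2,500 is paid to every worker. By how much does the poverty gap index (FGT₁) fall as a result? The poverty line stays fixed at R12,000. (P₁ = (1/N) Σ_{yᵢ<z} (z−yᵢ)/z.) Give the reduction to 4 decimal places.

0.0833

Before: below the line — R2,000, R2,500, R4,000, R8,500; poverty gap index (FGT₁) = 0.258333.
After the R2,500 transfer: below the line — R4,500, R5,000, R6,500, R11,000; poverty gap index (FGT₁) = 0.175000.
Reduction = 0.258333 − 0.175000 = 0.0833.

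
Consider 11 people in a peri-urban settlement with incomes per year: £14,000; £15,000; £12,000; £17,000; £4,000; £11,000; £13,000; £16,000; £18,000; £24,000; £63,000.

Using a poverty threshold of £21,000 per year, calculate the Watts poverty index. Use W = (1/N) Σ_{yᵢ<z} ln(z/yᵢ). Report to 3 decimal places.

0.429

Below the line: £4,000, £11,000, £12,000, £13,000, £14,000, £15,000, £16,000, £17,000, £18,000 (q = 9 of N = 11).
Log shortfalls: ln(21000/4000) = 1.6582; ln(21000/11000) = 0.6466; ln(21000/12000) = 0.5596; ln(21000/13000) = 0.4796; ln(21000/14000) = 0.4055; ln(21000/15000) = 0.3365; ln(21000/16000) = 0.2719; ln(21000/17000) = 0.2113; ln(21000/18000) = 0.1542.
W = 4.723375 / 11 = 0.429.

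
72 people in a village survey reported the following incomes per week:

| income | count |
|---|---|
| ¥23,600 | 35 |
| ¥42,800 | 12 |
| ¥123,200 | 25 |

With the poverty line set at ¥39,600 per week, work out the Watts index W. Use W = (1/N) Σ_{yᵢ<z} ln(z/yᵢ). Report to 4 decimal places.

0.2516

Poor units: 35×¥23,600 (q = 35 of N = 72).
Log gaps: ln(39600/23600) = 0.5176 (×35).
W = 18.115384 / 72 = 0.2516.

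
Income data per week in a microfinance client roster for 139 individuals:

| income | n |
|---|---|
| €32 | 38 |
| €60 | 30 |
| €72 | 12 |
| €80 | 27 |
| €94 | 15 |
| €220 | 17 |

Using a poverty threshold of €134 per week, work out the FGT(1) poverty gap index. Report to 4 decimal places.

Below z: 38×€32, 30×€60, 12×€72, 27×€80, 15×€94 (q = 122 of N = 139).
Relative gaps: (134−32)/134 = 0.7612 (×38); (134−60)/134 = 0.5522 (×30); (134−72)/134 = 0.4627 (×12); (134−80)/134 = 0.4030 (×27); (134−94)/134 = 0.2985 (×15).
Σ = 66.402985. Dividing by the full population N = 139 gives P₁ = 0.4777.

0.4777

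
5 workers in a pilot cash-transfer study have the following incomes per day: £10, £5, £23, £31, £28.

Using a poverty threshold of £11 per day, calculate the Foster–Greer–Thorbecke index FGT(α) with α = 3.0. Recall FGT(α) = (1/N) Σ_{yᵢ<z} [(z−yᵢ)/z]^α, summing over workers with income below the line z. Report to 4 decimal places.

Poor units: £5, £10 (q = 2 of N = 5).
Relative gaps: (11−5)/11 = 0.5455; (11−10)/11 = 0.0909.
Raised to α = 3.0: 0.16228; 0.00075.
Sum = 0.163035; FGT(3.0) = 0.163035 / 5 = 0.0326.

0.0326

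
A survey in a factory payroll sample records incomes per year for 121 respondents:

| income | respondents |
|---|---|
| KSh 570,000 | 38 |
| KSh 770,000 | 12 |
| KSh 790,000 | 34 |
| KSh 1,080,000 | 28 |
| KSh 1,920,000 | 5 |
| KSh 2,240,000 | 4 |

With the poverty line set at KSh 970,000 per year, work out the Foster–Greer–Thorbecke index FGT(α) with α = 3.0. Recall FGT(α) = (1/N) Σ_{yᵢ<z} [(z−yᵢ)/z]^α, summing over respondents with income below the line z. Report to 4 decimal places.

Poor units: 38×KSh 570,000, 12×KSh 770,000, 34×KSh 790,000 (q = 84 of N = 121).
Relative gaps: (970000−570000)/970000 = 0.4124 (×38); (970000−770000)/970000 = 0.2062 (×12); (970000−790000)/970000 = 0.1856 (×34).
Raised to α = 3.0: 0.07012 (×38); 0.00877 (×12); 0.00639 (×34).
Sum = 2.987147; FGT(3.0) = 2.987147 / 121 = 0.0247.

0.0247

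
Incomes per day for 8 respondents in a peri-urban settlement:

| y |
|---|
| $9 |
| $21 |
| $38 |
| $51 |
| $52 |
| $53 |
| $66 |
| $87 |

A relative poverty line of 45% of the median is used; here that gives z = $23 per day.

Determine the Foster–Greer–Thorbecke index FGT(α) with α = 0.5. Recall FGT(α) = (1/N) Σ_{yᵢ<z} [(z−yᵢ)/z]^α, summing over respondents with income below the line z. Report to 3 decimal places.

0.134

Incomes under z: $9, $21 (q = 2 of N = 8).
Shortfall ratios: (23−9)/23 = 0.6087; (23−21)/23 = 0.0870.
Raised to α = 0.5: 0.78019; 0.29488.
Sum = 1.075073; FGT(0.5) = 1.075073 / 8 = 0.134.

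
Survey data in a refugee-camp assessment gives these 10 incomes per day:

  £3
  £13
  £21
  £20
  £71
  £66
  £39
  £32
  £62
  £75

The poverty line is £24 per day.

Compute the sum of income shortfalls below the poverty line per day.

Incomes under z: £3, £13, £20, £21 (q = 4 of N = 10).
Individual gaps: 24−3 = 21; 24−13 = 11; 24−20 = 4; 24−21 = 3.
Aggregate gap = £39.

£39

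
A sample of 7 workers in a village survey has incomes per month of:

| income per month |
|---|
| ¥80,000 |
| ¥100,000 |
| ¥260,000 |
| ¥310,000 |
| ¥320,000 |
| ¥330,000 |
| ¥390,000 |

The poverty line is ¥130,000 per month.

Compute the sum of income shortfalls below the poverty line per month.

¥80,000

Incomes under z: ¥80,000, ¥100,000 (q = 2 of N = 7).
Individual gaps: 130000−80000 = 50000; 130000−100000 = 30000.
Aggregate gap = ¥80,000.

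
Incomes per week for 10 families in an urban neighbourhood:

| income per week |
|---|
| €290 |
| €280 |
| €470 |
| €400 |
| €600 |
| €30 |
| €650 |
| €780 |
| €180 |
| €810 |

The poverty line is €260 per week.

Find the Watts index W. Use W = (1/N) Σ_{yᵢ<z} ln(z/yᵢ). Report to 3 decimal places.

Poor units: €30, €180 (q = 2 of N = 10).
Log gaps: ln(260/30) = 2.1595; ln(260/180) = 0.3677.
W = 2.527209 / 10 = 0.253.

0.253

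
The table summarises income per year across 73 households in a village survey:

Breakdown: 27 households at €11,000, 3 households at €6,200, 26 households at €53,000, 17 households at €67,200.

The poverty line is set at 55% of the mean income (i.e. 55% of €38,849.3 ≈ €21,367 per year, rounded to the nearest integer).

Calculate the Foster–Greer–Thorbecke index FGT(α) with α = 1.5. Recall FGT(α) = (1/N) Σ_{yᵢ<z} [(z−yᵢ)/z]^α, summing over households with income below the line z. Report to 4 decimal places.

0.1496

Poor units: 3×€6,200, 27×€11,000 (q = 30 of N = 73).
Shortfall ratios: (21367−6200)/21367 = 0.7098 (×3); (21367−11000)/21367 = 0.4852 (×27).
Raised to α = 1.5: 0.59805 (×3); 0.33796 (×27).
Sum = 10.919036; FGT(1.5) = 10.919036 / 73 = 0.1496.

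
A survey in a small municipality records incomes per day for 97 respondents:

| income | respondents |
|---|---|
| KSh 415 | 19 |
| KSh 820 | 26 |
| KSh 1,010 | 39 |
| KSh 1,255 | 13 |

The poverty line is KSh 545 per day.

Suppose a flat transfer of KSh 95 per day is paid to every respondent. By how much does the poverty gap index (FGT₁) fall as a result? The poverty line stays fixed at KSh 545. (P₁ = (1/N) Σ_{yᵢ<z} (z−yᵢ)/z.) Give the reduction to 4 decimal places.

0.0341

Before: below the line — 19×KSh 415; poverty gap index (FGT₁) = 0.046723.
After the KSh 95 transfer: below the line — 19×KSh 510; poverty gap index (FGT₁) = 0.012579.
Reduction = 0.046723 − 0.012579 = 0.0341.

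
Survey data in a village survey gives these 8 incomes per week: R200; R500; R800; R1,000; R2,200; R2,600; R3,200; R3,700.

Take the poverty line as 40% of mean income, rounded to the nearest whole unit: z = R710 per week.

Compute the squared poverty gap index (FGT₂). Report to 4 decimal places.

0.0754

Incomes under z: R200, R500 (q = 2 of N = 8).
Relative gaps: (710−200)/710 = 0.7183; (710−500)/710 = 0.2958.
Squared: 0.5160; 0.0875.
Sum = 0.603452; P₂ = 0.603452 / 8 = 0.0754.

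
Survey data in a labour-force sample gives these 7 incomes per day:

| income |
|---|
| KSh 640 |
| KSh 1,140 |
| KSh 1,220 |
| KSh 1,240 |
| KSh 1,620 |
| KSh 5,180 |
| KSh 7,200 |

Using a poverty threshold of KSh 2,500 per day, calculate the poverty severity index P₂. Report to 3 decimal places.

Incomes under z: KSh 640, KSh 1,140, KSh 1,220, KSh 1,240, KSh 1,620 (q = 5 of N = 7).
Relative gaps: (2500−640)/2500 = 0.7440; (2500−1140)/2500 = 0.5440; (2500−1220)/2500 = 0.5120; (2500−1240)/2500 = 0.5040; (2500−1620)/2500 = 0.3520.
Squared: 0.5535; 0.2959; 0.2621; 0.2540; 0.1239.
Sum = 1.489536; P₂ = 1.489536 / 7 = 0.213.

0.213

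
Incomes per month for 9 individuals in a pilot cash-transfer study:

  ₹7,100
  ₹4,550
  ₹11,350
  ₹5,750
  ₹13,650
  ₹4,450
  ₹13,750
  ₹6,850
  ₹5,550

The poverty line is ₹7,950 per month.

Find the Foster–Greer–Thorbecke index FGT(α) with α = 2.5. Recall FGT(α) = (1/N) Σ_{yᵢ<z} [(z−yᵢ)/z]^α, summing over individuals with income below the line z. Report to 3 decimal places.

0.039

Poor units: ₹4,450, ₹4,550, ₹5,550, ₹5,750, ₹6,850, ₹7,100 (q = 6 of N = 9).
Normalized shortfalls: (7950−4450)/7950 = 0.4403; (7950−4550)/7950 = 0.4277; (7950−5550)/7950 = 0.3019; (7950−5750)/7950 = 0.2767; (7950−6850)/7950 = 0.1384; (7950−7100)/7950 = 0.1069.
Raised to α = 2.5: 0.12860; 0.11961; 0.05007; 0.04028; 0.00712; 0.00374.
Sum = 0.349434; FGT(2.5) = 0.349434 / 9 = 0.039.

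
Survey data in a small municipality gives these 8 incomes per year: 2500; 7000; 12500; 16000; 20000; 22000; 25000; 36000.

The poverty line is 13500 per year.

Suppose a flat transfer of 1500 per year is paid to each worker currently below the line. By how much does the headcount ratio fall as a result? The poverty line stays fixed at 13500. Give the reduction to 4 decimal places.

Before: below the line — 2500, 7000, 12500; headcount ratio = 0.375000.
After the 1500 transfer: below the line — 4000, 8500; headcount ratio = 0.250000.
Reduction = 0.375000 − 0.250000 = 0.1250.

0.1250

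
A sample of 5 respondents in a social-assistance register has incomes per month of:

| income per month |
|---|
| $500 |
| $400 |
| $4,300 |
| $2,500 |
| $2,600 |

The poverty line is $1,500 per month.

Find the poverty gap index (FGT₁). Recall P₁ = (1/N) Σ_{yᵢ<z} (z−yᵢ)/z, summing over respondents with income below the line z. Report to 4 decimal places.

Poor units: $400, $500 (q = 2 of N = 5).
Shortfall ratios: (1500−400)/1500 = 0.7333; (1500−500)/1500 = 0.6667.
Sum of shortfalls = 1.400000; P₁ averages over all N: 1.400000 / 5 = 0.2800.

0.2800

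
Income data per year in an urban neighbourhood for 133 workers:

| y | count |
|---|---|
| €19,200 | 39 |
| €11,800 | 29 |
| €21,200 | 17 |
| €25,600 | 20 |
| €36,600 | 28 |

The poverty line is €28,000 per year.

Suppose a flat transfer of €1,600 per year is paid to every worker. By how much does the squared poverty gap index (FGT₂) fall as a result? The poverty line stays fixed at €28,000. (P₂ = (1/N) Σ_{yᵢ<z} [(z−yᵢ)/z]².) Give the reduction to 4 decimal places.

Before: below the line — 29×€11,800, 39×€19,200, 17×€21,200, 20×€25,600; squared poverty gap index (FGT₂) = 0.110597.
After the €1,600 transfer: below the line — 29×€13,400, 39×€20,800, 17×€22,800, 20×€27,200; squared poverty gap index (FGT₂) = 0.083204.
Reduction = 0.110597 − 0.083204 = 0.0274.

0.0274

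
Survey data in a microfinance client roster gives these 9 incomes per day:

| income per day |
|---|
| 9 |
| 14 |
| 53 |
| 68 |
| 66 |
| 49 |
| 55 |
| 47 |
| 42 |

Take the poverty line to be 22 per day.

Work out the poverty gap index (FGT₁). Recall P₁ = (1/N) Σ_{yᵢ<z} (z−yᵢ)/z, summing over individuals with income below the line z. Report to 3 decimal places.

Below the line: 9, 14 (q = 2 of N = 9).
Relative gaps: (22−9)/22 = 0.5909; (22−14)/22 = 0.3636.
Σ = 0.954545. Dividing by the full population N = 9 gives P₁ = 0.106.

0.106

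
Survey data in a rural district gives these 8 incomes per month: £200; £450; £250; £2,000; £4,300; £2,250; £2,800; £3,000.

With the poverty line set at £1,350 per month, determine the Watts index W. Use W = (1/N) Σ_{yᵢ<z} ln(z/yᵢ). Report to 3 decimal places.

0.587

Incomes under z: £200, £250, £450 (q = 3 of N = 8).
Log gaps: ln(1350/200) = 1.9095; ln(1350/250) = 1.6864; ln(1350/450) = 1.0986.
W = 4.694554 / 8 = 0.587.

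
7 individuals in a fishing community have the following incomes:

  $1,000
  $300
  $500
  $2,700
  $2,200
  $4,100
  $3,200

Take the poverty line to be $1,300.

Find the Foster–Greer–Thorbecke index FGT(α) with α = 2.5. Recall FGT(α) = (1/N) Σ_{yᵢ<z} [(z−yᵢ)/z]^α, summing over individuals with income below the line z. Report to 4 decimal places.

Below z: $300, $500, $1,000 (q = 3 of N = 7).
Gap ratios (z−y)/z: (1300−300)/1300 = 0.7692; (1300−500)/1300 = 0.6154; (1300−1000)/1300 = 0.2308.
Raised to α = 2.5: 0.51897; 0.29708; 0.02558.
Sum = 0.841627; FGT(2.5) = 0.841627 / 7 = 0.1202.

0.1202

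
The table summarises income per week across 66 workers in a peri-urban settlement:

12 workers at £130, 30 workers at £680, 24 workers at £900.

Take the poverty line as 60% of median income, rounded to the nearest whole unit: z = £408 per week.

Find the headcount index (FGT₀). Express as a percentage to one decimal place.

12 of the 66 workers have income below £408.
H = 12/66 = 18.2%.

18.2%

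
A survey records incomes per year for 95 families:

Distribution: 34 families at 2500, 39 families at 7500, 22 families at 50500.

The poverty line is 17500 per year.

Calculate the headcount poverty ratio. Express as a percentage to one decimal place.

76.8%

73 of the 95 families have income below 17500.
H = 73/95 = 76.8%.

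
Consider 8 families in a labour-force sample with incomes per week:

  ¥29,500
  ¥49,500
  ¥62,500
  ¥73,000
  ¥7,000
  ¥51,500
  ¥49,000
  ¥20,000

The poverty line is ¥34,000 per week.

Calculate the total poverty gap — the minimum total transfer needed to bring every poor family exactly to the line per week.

Below the line: ¥7,000, ¥20,000, ¥29,500 (q = 3 of N = 8).
Individual gaps: 34000−7000 = 27000; 34000−20000 = 14000; 34000−29500 = 4500.
Aggregate gap = ¥45,500.

¥45,500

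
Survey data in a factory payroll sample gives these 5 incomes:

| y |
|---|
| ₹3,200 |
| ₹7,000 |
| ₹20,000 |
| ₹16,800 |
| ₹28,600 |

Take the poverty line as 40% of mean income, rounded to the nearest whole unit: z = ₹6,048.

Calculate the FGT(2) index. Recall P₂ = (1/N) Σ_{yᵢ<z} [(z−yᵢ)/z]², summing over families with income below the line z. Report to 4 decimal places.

Incomes under z: ₹3,200 (q = 1 of N = 5).
Relative gaps: (6048−3200)/6048 = 0.4709.
Squared: 0.2217.
Sum = 0.221746; P₂ = 0.221746 / 5 = 0.0443.

0.0443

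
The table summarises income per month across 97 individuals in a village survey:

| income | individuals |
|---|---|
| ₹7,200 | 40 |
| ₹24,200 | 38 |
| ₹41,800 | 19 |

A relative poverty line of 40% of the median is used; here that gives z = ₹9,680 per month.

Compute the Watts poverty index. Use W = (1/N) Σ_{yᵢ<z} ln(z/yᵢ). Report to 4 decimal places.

Below the line: 40×₹7,200 (q = 40 of N = 97).
ln(z/y) terms: ln(9680/7200) = 0.2960 (×40).
W = 11.839235 / 97 = 0.1221.

0.1221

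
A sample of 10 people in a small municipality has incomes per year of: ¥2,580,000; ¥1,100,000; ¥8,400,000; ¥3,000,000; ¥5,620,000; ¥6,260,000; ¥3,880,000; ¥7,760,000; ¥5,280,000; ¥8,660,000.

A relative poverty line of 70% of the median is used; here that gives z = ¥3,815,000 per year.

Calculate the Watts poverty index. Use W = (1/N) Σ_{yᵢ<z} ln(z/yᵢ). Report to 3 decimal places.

Below z: ¥1,100,000, ¥2,580,000, ¥3,000,000 (q = 3 of N = 10).
ln(z/y) terms: ln(3815000/1100000) = 1.2436; ln(3815000/2580000) = 0.3912; ln(3815000/3000000) = 0.2403.
W = 1.875110 / 10 = 0.188.

0.188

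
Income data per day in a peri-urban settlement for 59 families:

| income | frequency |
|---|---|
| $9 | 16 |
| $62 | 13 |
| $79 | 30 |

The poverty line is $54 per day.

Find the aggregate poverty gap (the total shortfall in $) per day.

Poor units: 16×$9 (q = 16 of N = 59).
Individual gaps: 16×(54−9) = 720.
Aggregate gap = $720.

$720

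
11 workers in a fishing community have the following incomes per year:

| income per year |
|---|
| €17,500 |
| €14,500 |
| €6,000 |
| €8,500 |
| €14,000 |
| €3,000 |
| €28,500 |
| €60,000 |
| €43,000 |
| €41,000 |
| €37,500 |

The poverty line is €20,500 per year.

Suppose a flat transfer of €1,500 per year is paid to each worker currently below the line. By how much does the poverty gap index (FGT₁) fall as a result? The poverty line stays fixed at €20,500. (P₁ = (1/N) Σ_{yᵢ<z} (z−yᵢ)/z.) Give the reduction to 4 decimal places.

0.0399

Before: below the line — €3,000, €6,000, €8,500, €14,000, €14,500, €17,500; poverty gap index (FGT₁) = 0.263858.
After the €1,500 transfer: below the line — €4,500, €7,500, €10,000, €15,500, €16,000, €19,000; poverty gap index (FGT₁) = 0.223947.
Reduction = 0.263858 − 0.223947 = 0.0399.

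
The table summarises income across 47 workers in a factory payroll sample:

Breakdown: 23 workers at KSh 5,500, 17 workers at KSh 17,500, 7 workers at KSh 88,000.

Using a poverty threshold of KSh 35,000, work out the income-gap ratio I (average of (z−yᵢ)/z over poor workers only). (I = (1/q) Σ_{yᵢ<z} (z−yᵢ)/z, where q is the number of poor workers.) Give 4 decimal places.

Below the line: 23×KSh 5,500, 17×KSh 17,500 (q = 40 of N = 47).
Shortfall ratios (z−y)/z: 0.8429 (×23), 0.5000 (×17); sum = 27.885714.
The income-gap ratio divides by q (the poor only): 27.885714 / 40 = 0.6971.

0.6971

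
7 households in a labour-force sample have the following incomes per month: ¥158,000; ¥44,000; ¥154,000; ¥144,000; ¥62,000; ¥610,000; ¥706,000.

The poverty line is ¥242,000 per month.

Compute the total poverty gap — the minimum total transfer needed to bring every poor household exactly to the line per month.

¥648,000

Incomes under z: ¥44,000, ¥62,000, ¥144,000, ¥154,000, ¥158,000 (q = 5 of N = 7).
Individual gaps: 242000−44000 = 198000; 242000−62000 = 180000; 242000−144000 = 98000; 242000−154000 = 88000; 242000−158000 = 84000.
Aggregate gap = ¥648,000.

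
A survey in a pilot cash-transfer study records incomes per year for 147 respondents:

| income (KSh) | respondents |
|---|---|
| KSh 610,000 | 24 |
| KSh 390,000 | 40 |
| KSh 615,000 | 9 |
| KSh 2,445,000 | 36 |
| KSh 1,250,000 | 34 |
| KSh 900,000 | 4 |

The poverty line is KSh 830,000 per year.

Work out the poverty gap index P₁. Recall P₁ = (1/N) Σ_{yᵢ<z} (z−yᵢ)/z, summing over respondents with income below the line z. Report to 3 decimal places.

Incomes under z: 40×KSh 390,000, 24×KSh 610,000, 9×KSh 615,000 (q = 73 of N = 147).
Relative gaps: (830000−390000)/830000 = 0.5301 (×40); (830000−610000)/830000 = 0.2651 (×24); (830000−615000)/830000 = 0.2590 (×9).
Σ = 29.897590. Dividing by the full population N = 147 gives P₁ = 0.203.

0.203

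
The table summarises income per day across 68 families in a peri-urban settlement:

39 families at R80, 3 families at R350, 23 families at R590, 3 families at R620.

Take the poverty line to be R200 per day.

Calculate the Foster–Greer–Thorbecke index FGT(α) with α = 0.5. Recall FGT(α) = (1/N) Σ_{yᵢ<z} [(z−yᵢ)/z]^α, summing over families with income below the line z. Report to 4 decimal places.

0.4443

Below z: 39×R80 (q = 39 of N = 68).
Shortfall ratios: (200−80)/200 = 0.6000 (×39).
Raised to α = 0.5: 0.77460 (×39).
Sum = 30.209270; FGT(0.5) = 30.209270 / 68 = 0.4443.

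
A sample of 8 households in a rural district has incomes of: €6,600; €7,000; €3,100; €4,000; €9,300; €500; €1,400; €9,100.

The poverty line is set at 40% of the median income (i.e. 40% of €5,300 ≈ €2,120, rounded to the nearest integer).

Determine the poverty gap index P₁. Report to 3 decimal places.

0.138

Below the line: €500, €1,400 (q = 2 of N = 8).
Relative gaps: (2120−500)/2120 = 0.7642; (2120−1400)/2120 = 0.3396.
Sum of shortfalls = 1.103774; P₁ averages over all N: 1.103774 / 8 = 0.138.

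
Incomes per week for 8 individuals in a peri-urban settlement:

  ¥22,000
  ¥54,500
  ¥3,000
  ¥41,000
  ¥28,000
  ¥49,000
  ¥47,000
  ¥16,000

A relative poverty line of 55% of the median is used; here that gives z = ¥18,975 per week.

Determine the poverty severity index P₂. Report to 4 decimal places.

0.0917

Incomes under z: ¥3,000, ¥16,000 (q = 2 of N = 8).
Gap ratios (z−y)/z: (18975−3000)/18975 = 0.8419; (18975−16000)/18975 = 0.1568.
Squared: 0.7088; 0.0246.
Sum = 0.733373; P₂ = 0.733373 / 8 = 0.0917.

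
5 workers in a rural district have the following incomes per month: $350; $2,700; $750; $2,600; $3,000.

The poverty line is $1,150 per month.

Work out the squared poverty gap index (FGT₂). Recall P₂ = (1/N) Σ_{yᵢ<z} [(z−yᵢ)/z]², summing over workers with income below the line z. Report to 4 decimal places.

Below z: $350, $750 (q = 2 of N = 5).
Shortfall ratios: (1150−350)/1150 = 0.6957; (1150−750)/1150 = 0.3478.
Squared: 0.4839; 0.1210.
Sum = 0.604915; P₂ = 0.604915 / 5 = 0.1210.

0.1210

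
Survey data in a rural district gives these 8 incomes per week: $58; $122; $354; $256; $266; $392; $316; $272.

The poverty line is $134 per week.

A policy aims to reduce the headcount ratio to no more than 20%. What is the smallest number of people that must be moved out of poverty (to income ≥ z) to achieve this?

2 of the 8 people are poor, so H = 2/8 = 0.250.
A headcount ratio of at most 20% allows at most ⌊0.20 × 8⌋ = 1 poor people.
So at least 2 − 1 = 1 must be lifted.

1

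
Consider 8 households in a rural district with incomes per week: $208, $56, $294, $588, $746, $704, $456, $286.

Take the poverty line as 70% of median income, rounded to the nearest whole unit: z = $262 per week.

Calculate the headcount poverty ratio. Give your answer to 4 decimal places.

0.2500

2 of the 8 households have income below $262.
H = 2/8 = 0.2500.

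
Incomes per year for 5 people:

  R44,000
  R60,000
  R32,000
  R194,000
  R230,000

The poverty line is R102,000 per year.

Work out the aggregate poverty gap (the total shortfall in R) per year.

Poor units: R32,000, R44,000, R60,000 (q = 3 of N = 5).
Individual gaps: 102000−32000 = 70000; 102000−44000 = 58000; 102000−60000 = 42000.
Aggregate gap = R170,000.

R170,000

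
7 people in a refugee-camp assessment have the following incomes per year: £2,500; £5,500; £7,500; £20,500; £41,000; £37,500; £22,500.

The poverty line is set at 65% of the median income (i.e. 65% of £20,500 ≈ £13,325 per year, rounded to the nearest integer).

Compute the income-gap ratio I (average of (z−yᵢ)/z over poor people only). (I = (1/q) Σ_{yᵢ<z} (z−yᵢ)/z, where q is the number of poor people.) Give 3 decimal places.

0.612

Below the line: £2,500, £5,500, £7,500 (q = 3 of N = 7).
Shortfall ratios (z−y)/z: 0.8124, 0.5872, 0.4371; sum = 1.836773.
I averages over the q = 3 poor units only: 1.836773 / 3 = 0.612.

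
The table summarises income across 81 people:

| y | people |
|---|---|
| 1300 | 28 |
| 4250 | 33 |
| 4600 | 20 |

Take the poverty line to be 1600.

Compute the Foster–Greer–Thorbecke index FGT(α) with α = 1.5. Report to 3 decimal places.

Below the line: 28×1300 (q = 28 of N = 81).
Relative gaps: (1600−1300)/1600 = 0.1875 (×28).
Raised to α = 1.5: 0.08119 (×28).
Sum = 2.273317; FGT(1.5) = 2.273317 / 81 = 0.028.

0.028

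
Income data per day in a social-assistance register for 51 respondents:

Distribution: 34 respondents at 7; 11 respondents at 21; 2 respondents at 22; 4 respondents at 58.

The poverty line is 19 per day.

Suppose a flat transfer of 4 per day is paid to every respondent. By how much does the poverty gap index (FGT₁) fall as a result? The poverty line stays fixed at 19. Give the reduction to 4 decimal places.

Before: below the line — 34×7; poverty gap index (FGT₁) = 0.421053.
After the 4 transfer: below the line — 34×11; poverty gap index (FGT₁) = 0.280702.
Reduction = 0.421053 − 0.280702 = 0.1404.

0.1404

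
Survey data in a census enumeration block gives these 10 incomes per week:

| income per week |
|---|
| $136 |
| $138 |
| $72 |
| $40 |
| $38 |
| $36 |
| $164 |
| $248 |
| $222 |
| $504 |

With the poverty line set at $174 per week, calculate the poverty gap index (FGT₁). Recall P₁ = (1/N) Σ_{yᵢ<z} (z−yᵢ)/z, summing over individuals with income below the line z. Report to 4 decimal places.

0.3414

Below z: $36, $38, $40, $72, $136, $138, $164 (q = 7 of N = 10).
Normalized shortfalls: (174−36)/174 = 0.7931; (174−38)/174 = 0.7816; (174−40)/174 = 0.7701; (174−72)/174 = 0.5862; (174−136)/174 = 0.2184; (174−138)/174 = 0.2069; (174−164)/174 = 0.0575.
Sum of shortfalls = 3.413793; P₁ averages over all N: 3.413793 / 10 = 0.3414.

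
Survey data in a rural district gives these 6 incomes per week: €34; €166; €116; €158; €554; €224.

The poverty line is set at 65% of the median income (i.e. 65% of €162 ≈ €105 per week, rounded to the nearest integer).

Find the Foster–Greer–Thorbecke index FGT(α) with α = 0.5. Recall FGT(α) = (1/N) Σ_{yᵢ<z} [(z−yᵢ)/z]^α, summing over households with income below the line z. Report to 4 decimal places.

0.1371

Incomes under z: €34 (q = 1 of N = 6).
Normalized shortfalls: (105−34)/105 = 0.6762.
Raised to α = 0.5: 0.82231.
Sum = 0.822308; FGT(0.5) = 0.822308 / 6 = 0.1371.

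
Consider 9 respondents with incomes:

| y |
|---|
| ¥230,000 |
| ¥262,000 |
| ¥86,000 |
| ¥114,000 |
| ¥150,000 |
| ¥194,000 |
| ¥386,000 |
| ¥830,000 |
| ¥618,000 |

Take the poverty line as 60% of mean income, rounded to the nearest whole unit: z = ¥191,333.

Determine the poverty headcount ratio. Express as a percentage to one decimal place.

33.3%

3 of the 9 respondents have income below ¥191,333.
H = 3/9 = 33.3%.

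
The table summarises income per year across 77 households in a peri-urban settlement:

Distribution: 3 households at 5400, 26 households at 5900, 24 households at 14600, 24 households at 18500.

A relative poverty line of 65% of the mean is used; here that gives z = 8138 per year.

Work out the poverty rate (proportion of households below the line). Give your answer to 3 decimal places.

29 of the 77 households have income below 8138.
H = 29/77 = 0.377.

0.377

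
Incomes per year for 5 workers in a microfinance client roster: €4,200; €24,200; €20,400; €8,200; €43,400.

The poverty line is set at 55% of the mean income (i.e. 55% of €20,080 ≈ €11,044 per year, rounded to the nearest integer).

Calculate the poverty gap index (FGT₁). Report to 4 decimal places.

Below z: €4,200, €8,200 (q = 2 of N = 5).
Gap ratios (z−y)/z: (11044−4200)/11044 = 0.6197; (11044−8200)/11044 = 0.2575.
Σ = 0.877218. Dividing by the full population N = 5 gives P₁ = 0.1754.

0.1754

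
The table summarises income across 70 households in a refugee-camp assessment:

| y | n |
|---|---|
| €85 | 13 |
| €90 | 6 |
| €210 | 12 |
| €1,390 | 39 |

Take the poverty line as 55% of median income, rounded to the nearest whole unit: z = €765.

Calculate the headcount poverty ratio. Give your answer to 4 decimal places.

31 of the 70 households have income below €765.
H = 31/70 = 0.4429.

0.4429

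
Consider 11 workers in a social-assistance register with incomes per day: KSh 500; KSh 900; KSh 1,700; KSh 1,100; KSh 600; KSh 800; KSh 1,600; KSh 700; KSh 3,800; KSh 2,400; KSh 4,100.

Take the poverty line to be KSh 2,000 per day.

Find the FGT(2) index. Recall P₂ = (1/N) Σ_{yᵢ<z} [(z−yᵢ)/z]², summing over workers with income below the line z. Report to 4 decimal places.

Below the line: KSh 500, KSh 600, KSh 700, KSh 800, KSh 900, KSh 1,100, KSh 1,600, KSh 1,700 (q = 8 of N = 11).
Normalized shortfalls: (2000−500)/2000 = 0.7500; (2000−600)/2000 = 0.7000; (2000−700)/2000 = 0.6500; (2000−800)/2000 = 0.6000; (2000−900)/2000 = 0.5500; (2000−1100)/2000 = 0.4500; (2000−1600)/2000 = 0.2000; (2000−1700)/2000 = 0.1500.
Squared: 0.5625; 0.4900; 0.4225; 0.3600; 0.3025; 0.2025; 0.0400; 0.0225.
Sum = 2.402500; P₂ = 2.402500 / 11 = 0.2184.

0.2184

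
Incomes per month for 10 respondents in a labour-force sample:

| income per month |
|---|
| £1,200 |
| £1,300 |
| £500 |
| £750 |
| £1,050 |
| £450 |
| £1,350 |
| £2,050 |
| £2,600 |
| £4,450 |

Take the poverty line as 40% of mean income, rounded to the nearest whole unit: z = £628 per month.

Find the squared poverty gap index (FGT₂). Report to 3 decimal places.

Incomes under z: £450, £500 (q = 2 of N = 10).
Normalized shortfalls: (628−450)/628 = 0.2834; (628−500)/628 = 0.2038.
Squared: 0.0803; 0.0415.
Sum = 0.121881; P₂ = 0.121881 / 10 = 0.012.

0.012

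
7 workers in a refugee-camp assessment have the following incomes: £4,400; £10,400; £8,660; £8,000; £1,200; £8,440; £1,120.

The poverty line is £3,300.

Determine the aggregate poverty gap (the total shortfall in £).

Incomes under z: £1,120, £1,200 (q = 2 of N = 7).
Individual gaps: 3300−1120 = 2180; 3300−1200 = 2100.
Aggregate gap = £4,280.

£4,280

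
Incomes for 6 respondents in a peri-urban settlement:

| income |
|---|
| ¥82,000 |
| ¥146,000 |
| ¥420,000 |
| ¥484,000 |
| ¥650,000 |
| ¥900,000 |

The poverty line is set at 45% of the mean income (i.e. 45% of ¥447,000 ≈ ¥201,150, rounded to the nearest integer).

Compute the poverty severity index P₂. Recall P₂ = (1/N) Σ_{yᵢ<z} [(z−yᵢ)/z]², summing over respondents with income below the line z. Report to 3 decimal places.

Below z: ¥82,000, ¥146,000 (q = 2 of N = 6).
Gap ratios (z−y)/z: (201150−82000)/201150 = 0.5923; (201150−146000)/201150 = 0.2742.
Squared: 0.3509; 0.0752.
Sum = 0.426043; P₂ = 0.426043 / 6 = 0.071.

0.071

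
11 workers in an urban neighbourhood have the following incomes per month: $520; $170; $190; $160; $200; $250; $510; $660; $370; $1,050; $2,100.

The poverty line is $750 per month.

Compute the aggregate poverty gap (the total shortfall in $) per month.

$3,720

Incomes under z: $160, $170, $190, $200, $250, $370, $510, $520, $660 (q = 9 of N = 11).
Individual gaps: 750−160 = 590; 750−170 = 580; 750−190 = 560; 750−200 = 550; 750−250 = 500; 750−370 = 380; 750−510 = 240; 750−520 = 230; 750−660 = 90.
Aggregate gap = $3,720.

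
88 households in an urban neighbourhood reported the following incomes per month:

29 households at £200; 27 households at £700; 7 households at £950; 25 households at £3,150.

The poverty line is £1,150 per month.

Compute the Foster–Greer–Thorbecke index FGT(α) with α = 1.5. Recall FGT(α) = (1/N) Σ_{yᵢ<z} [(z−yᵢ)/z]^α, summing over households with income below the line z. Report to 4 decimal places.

0.3283

Below the line: 29×£200, 27×£700, 7×£950 (q = 63 of N = 88).
Gap ratios (z−y)/z: (1150−200)/1150 = 0.8261 (×29); (1150−700)/1150 = 0.3913 (×27); (1150−950)/1150 = 0.1739 (×7).
Raised to α = 1.5: 0.75082 (×29); 0.24478 (×27); 0.07253 (×7).
Sum = 28.890609; FGT(1.5) = 28.890609 / 88 = 0.3283.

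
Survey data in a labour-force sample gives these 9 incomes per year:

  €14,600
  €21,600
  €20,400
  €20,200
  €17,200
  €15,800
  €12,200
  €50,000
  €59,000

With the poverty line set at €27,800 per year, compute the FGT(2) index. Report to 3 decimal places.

Incomes under z: €12,200, €14,600, €15,800, €17,200, €20,200, €20,400, €21,600 (q = 7 of N = 9).
Shortfall ratios: (27800−12200)/27800 = 0.5612; (27800−14600)/27800 = 0.4748; (27800−15800)/27800 = 0.4317; (27800−17200)/27800 = 0.3813; (27800−20200)/27800 = 0.2734; (27800−20400)/27800 = 0.2662; (27800−21600)/27800 = 0.2230.
Squared: 0.3149; 0.2255; 0.1863; 0.1454; 0.0747; 0.0709; 0.0497.
Sum = 1.067388; P₂ = 1.067388 / 9 = 0.119.

0.119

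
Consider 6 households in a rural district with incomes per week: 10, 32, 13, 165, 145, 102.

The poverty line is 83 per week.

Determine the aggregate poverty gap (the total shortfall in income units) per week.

194

Incomes under z: 10, 13, 32 (q = 3 of N = 6).
Individual gaps: 83−10 = 73; 83−13 = 70; 83−32 = 51.
Aggregate gap = 194.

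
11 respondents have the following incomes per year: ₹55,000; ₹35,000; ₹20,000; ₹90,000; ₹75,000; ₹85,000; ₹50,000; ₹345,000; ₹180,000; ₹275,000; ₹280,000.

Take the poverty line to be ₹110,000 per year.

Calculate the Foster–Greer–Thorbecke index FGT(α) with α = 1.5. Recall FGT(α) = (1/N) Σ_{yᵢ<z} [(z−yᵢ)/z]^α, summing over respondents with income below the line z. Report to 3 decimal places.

Poor units: ₹20,000, ₹35,000, ₹50,000, ₹55,000, ₹75,000, ₹85,000, ₹90,000 (q = 7 of N = 11).
Gap ratios (z−y)/z: (110000−20000)/110000 = 0.8182; (110000−35000)/110000 = 0.6818; (110000−50000)/110000 = 0.5455; (110000−55000)/110000 = 0.5000; (110000−75000)/110000 = 0.3182; (110000−85000)/110000 = 0.2273; (110000−90000)/110000 = 0.1818.
Raised to α = 1.5: 0.74007; 0.56299; 0.40284; 0.35355; 0.17948; 0.10835; 0.07753.
Sum = 2.424819; FGT(1.5) = 2.424819 / 11 = 0.220.

0.220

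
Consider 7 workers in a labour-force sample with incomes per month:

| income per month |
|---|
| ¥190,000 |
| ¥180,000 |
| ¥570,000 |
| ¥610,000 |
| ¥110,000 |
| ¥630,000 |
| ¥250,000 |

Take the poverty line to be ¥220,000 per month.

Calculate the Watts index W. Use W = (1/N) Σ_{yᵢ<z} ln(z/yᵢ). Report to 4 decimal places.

0.1486

Poor units: ¥110,000, ¥180,000, ¥190,000 (q = 3 of N = 7).
Log shortfalls: ln(220000/110000) = 0.6931; ln(220000/180000) = 0.2007; ln(220000/190000) = 0.1466.
W = 1.040421 / 7 = 0.1486.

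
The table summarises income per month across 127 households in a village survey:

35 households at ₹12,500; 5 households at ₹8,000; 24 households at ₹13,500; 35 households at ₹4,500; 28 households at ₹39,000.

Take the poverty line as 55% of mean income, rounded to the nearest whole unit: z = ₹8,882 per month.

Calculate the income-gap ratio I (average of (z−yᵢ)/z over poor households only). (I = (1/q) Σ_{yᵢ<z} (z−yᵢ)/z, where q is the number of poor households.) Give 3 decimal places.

0.444

Poor units: 35×₹4,500, 5×₹8,000 (q = 40 of N = 127).
Shortfall ratios (z−y)/z: 0.4934 (×35), 0.0993 (×5); sum = 17.764017.
I averages over the q = 40 poor units only: 17.764017 / 40 = 0.444.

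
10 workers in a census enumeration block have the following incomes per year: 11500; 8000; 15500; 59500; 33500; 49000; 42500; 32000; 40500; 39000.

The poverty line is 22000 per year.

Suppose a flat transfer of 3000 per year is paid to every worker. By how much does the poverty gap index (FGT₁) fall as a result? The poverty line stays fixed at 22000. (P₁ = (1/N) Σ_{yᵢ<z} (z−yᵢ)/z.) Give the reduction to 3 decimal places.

Before: below the line — 8000, 11500, 15500; poverty gap index (FGT₁) = 0.14091.
After the 3000 transfer: below the line — 11000, 14500, 18500; poverty gap index (FGT₁) = 0.10000.
Reduction = 0.14091 − 0.10000 = 0.041.

0.041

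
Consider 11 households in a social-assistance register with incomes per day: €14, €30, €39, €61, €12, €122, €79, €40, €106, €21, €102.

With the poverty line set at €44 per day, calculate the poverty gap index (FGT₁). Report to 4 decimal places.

Poor units: €12, €14, €21, €30, €39, €40 (q = 6 of N = 11).
Shortfall ratios: (44−12)/44 = 0.7273; (44−14)/44 = 0.6818; (44−21)/44 = 0.5227; (44−30)/44 = 0.3182; (44−39)/44 = 0.1136; (44−40)/44 = 0.0909.
Σ = 2.454545. Dividing by the full population N = 11 gives P₁ = 0.2231.

0.2231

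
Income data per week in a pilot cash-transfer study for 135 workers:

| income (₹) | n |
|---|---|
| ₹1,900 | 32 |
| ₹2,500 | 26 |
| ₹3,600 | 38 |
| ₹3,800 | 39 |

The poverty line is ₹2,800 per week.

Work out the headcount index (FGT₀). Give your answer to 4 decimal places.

58 of the 135 workers have income below ₹2,800.
H = 58/135 = 0.4296.

0.4296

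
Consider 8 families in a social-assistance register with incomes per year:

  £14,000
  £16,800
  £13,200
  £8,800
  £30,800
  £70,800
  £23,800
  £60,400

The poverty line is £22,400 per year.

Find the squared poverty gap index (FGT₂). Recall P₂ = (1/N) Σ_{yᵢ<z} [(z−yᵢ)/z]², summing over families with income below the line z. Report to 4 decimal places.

0.0926

Below the line: £8,800, £13,200, £14,000, £16,800 (q = 4 of N = 8).
Relative gaps: (22400−8800)/22400 = 0.6071; (22400−13200)/22400 = 0.4107; (22400−14000)/22400 = 0.3750; (22400−16800)/22400 = 0.2500.
Squared: 0.3686; 0.1687; 0.1406; 0.0625.
Sum = 0.740434; P₂ = 0.740434 / 8 = 0.0926.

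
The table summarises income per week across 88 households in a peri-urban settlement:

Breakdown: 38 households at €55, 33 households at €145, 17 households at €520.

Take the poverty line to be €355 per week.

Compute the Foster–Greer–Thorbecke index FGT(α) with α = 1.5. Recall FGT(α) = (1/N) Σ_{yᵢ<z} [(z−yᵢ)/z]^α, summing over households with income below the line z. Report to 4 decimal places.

Below z: 38×€55, 33×€145 (q = 71 of N = 88).
Relative gaps: (355−55)/355 = 0.8451 (×38); (355−145)/355 = 0.5915 (×33).
Raised to α = 1.5: 0.77685 (×38); 0.45497 (×33).
Sum = 44.534585; FGT(1.5) = 44.534585 / 88 = 0.5061.

0.5061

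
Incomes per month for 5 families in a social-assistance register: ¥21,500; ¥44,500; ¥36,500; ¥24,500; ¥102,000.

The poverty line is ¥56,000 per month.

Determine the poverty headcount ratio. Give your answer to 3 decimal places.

0.800

4 of the 5 families have income below ¥56,000.
H = 4/5 = 0.800.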